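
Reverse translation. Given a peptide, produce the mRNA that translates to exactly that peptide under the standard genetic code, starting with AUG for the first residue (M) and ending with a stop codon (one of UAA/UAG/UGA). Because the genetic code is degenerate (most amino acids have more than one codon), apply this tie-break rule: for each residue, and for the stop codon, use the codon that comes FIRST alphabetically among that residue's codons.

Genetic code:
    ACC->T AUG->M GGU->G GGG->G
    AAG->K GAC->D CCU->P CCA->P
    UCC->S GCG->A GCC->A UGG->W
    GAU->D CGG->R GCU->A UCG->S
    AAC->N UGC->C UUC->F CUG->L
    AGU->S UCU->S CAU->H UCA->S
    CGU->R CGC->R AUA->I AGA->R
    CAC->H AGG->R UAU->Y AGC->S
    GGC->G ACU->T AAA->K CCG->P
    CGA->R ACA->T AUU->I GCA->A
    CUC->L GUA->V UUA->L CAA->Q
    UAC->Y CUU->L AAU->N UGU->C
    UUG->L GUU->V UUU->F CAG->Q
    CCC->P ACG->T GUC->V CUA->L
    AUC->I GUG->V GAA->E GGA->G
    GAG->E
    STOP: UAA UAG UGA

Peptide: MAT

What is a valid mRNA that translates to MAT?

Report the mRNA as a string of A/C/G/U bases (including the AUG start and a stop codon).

residue 1: M -> AUG (start codon)
residue 2: A codons sorted = GCA,GCC,GCG,GCU -> pick first = GCA
residue 3: T codons sorted = ACA,ACC,ACG,ACU -> pick first = ACA
terminator: stop codons sorted = UAA,UAG,UGA -> pick first = UAA

Answer: mRNA: AUGGCAACAUAA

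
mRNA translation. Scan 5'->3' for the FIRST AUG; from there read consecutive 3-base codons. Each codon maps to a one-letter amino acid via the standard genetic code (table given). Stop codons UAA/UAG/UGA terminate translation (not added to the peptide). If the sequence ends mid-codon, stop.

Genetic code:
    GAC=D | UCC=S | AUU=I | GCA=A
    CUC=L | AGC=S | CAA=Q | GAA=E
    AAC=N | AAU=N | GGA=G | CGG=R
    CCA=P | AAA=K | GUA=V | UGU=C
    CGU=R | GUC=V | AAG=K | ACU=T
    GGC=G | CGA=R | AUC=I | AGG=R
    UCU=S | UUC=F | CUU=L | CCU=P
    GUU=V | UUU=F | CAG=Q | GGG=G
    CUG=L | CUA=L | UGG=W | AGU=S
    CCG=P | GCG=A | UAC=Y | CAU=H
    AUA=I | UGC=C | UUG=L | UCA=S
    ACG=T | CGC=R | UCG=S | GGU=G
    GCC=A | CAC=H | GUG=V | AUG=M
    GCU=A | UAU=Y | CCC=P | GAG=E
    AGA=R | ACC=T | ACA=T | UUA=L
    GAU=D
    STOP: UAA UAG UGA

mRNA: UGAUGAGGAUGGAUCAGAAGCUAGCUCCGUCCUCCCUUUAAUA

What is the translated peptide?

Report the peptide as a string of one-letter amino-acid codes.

start AUG at pos 2
pos 2: AUG -> M; peptide=M
pos 5: AGG -> R; peptide=MR
pos 8: AUG -> M; peptide=MRM
pos 11: GAU -> D; peptide=MRMD
pos 14: CAG -> Q; peptide=MRMDQ
pos 17: AAG -> K; peptide=MRMDQK
pos 20: CUA -> L; peptide=MRMDQKL
pos 23: GCU -> A; peptide=MRMDQKLA
pos 26: CCG -> P; peptide=MRMDQKLAP
pos 29: UCC -> S; peptide=MRMDQKLAPS
pos 32: UCC -> S; peptide=MRMDQKLAPSS
pos 35: CUU -> L; peptide=MRMDQKLAPSSL
pos 38: UAA -> STOP

Answer: MRMDQKLAPSSL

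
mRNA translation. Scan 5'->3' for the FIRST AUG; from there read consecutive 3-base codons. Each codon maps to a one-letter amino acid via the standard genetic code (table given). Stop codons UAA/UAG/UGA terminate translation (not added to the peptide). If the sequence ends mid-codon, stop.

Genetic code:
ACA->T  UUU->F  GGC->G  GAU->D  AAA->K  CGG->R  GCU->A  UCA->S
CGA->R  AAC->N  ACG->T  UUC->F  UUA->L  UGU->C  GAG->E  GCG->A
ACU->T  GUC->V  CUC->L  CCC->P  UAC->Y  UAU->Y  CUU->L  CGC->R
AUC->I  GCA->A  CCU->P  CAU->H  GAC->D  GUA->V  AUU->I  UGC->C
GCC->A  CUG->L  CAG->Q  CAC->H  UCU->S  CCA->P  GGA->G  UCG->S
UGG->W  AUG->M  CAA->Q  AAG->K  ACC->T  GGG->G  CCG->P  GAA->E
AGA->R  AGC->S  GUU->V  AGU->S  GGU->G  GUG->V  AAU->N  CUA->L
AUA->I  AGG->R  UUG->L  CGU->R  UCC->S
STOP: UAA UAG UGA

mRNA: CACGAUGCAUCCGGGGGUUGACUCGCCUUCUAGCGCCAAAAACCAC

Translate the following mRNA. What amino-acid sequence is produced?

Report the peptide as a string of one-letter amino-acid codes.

start AUG at pos 4
pos 4: AUG -> M; peptide=M
pos 7: CAU -> H; peptide=MH
pos 10: CCG -> P; peptide=MHP
pos 13: GGG -> G; peptide=MHPG
pos 16: GUU -> V; peptide=MHPGV
pos 19: GAC -> D; peptide=MHPGVD
pos 22: UCG -> S; peptide=MHPGVDS
pos 25: CCU -> P; peptide=MHPGVDSP
pos 28: UCU -> S; peptide=MHPGVDSPS
pos 31: AGC -> S; peptide=MHPGVDSPSS
pos 34: GCC -> A; peptide=MHPGVDSPSSA
pos 37: AAA -> K; peptide=MHPGVDSPSSAK
pos 40: AAC -> N; peptide=MHPGVDSPSSAKN
pos 43: CAC -> H; peptide=MHPGVDSPSSAKNH
pos 46: only 0 nt remain (<3), stop (end of mRNA)

Answer: MHPGVDSPSSAKNH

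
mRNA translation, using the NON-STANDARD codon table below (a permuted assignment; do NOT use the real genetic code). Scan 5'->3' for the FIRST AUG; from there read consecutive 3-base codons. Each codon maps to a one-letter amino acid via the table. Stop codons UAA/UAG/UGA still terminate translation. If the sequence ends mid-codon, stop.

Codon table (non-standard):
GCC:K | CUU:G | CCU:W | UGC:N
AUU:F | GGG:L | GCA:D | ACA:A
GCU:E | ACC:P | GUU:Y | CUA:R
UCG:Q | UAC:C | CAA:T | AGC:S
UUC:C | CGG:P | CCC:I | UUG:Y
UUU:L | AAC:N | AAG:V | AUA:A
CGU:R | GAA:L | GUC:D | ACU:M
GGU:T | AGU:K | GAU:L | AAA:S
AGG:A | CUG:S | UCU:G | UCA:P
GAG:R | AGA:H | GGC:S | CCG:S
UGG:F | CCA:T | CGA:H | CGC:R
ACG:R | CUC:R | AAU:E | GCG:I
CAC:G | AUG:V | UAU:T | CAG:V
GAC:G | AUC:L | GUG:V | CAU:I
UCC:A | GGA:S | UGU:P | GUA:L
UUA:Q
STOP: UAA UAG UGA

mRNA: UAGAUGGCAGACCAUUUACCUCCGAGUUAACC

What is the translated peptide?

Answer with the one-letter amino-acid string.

Answer: VDGIQWSK

Derivation:
start AUG at pos 3
pos 3: AUG -> V; peptide=V
pos 6: GCA -> D; peptide=VD
pos 9: GAC -> G; peptide=VDG
pos 12: CAU -> I; peptide=VDGI
pos 15: UUA -> Q; peptide=VDGIQ
pos 18: CCU -> W; peptide=VDGIQW
pos 21: CCG -> S; peptide=VDGIQWS
pos 24: AGU -> K; peptide=VDGIQWSK
pos 27: UAA -> STOP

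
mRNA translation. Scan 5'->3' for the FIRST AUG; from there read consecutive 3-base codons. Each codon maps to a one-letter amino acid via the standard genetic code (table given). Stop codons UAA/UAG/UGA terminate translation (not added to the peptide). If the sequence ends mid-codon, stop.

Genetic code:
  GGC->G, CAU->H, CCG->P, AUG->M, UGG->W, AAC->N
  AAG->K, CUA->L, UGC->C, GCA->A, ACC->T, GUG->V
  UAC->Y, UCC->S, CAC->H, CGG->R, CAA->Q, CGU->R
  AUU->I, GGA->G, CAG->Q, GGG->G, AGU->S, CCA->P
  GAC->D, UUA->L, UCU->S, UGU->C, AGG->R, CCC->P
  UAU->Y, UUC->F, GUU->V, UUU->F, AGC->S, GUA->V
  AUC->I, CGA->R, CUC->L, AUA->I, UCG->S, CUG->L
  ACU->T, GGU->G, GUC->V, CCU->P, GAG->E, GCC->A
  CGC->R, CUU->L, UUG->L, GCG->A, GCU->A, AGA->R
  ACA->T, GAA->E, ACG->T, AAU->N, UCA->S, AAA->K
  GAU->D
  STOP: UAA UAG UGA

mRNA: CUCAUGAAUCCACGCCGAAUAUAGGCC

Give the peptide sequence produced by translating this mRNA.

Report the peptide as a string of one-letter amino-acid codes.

Answer: MNPRRI

Derivation:
start AUG at pos 3
pos 3: AUG -> M; peptide=M
pos 6: AAU -> N; peptide=MN
pos 9: CCA -> P; peptide=MNP
pos 12: CGC -> R; peptide=MNPR
pos 15: CGA -> R; peptide=MNPRR
pos 18: AUA -> I; peptide=MNPRRI
pos 21: UAG -> STOP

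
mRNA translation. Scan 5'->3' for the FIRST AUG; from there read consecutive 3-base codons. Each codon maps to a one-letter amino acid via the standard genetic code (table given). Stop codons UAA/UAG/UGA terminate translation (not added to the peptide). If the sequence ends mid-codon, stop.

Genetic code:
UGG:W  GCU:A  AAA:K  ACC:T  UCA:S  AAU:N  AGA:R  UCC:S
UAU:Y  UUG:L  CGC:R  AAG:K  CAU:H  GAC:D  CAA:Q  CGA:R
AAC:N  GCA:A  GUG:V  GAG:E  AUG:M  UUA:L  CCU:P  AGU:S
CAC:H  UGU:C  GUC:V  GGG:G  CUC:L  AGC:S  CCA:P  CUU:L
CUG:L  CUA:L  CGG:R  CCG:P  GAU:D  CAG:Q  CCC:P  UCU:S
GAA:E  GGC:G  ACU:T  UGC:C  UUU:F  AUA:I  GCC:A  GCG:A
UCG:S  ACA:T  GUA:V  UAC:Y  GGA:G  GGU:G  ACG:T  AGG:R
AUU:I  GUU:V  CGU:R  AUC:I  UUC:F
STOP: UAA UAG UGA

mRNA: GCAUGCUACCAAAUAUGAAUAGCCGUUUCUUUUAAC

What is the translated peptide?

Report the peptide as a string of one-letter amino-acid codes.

start AUG at pos 2
pos 2: AUG -> M; peptide=M
pos 5: CUA -> L; peptide=ML
pos 8: CCA -> P; peptide=MLP
pos 11: AAU -> N; peptide=MLPN
pos 14: AUG -> M; peptide=MLPNM
pos 17: AAU -> N; peptide=MLPNMN
pos 20: AGC -> S; peptide=MLPNMNS
pos 23: CGU -> R; peptide=MLPNMNSR
pos 26: UUC -> F; peptide=MLPNMNSRF
pos 29: UUU -> F; peptide=MLPNMNSRFF
pos 32: UAA -> STOP

Answer: MLPNMNSRFF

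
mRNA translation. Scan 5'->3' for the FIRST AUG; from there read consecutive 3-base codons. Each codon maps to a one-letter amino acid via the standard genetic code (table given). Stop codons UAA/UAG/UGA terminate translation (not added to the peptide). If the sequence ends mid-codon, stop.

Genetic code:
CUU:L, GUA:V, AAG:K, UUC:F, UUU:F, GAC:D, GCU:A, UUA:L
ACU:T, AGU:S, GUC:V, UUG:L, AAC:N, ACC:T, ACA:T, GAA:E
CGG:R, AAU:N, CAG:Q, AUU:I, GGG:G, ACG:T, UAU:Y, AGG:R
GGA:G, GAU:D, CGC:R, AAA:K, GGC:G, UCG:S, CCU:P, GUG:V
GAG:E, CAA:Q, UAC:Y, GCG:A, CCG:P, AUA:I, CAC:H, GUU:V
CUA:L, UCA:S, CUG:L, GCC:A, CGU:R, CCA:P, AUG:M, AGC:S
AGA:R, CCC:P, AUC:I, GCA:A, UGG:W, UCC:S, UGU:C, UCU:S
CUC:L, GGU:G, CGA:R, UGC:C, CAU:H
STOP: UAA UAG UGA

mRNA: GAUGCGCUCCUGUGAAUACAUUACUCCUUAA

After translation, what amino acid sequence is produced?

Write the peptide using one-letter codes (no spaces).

start AUG at pos 1
pos 1: AUG -> M; peptide=M
pos 4: CGC -> R; peptide=MR
pos 7: UCC -> S; peptide=MRS
pos 10: UGU -> C; peptide=MRSC
pos 13: GAA -> E; peptide=MRSCE
pos 16: UAC -> Y; peptide=MRSCEY
pos 19: AUU -> I; peptide=MRSCEYI
pos 22: ACU -> T; peptide=MRSCEYIT
pos 25: CCU -> P; peptide=MRSCEYITP
pos 28: UAA -> STOP

Answer: MRSCEYITP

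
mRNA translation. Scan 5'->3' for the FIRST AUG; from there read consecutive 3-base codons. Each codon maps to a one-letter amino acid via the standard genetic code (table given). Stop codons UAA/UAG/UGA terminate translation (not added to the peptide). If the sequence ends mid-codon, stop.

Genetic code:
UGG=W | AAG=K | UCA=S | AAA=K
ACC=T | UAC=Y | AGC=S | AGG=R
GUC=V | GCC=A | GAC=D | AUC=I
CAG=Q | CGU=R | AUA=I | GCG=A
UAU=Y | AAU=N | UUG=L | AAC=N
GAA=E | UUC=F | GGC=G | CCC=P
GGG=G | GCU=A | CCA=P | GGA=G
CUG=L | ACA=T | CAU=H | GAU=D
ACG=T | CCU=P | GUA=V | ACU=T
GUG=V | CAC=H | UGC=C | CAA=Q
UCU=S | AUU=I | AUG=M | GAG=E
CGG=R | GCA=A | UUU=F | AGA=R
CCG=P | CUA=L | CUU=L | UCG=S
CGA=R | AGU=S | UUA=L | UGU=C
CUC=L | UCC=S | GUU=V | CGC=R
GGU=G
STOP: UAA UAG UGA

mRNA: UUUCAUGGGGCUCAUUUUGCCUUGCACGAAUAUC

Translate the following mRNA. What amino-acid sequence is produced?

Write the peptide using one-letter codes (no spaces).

Answer: MGLILPCTNI

Derivation:
start AUG at pos 4
pos 4: AUG -> M; peptide=M
pos 7: GGG -> G; peptide=MG
pos 10: CUC -> L; peptide=MGL
pos 13: AUU -> I; peptide=MGLI
pos 16: UUG -> L; peptide=MGLIL
pos 19: CCU -> P; peptide=MGLILP
pos 22: UGC -> C; peptide=MGLILPC
pos 25: ACG -> T; peptide=MGLILPCT
pos 28: AAU -> N; peptide=MGLILPCTN
pos 31: AUC -> I; peptide=MGLILPCTNI
pos 34: only 0 nt remain (<3), stop (end of mRNA)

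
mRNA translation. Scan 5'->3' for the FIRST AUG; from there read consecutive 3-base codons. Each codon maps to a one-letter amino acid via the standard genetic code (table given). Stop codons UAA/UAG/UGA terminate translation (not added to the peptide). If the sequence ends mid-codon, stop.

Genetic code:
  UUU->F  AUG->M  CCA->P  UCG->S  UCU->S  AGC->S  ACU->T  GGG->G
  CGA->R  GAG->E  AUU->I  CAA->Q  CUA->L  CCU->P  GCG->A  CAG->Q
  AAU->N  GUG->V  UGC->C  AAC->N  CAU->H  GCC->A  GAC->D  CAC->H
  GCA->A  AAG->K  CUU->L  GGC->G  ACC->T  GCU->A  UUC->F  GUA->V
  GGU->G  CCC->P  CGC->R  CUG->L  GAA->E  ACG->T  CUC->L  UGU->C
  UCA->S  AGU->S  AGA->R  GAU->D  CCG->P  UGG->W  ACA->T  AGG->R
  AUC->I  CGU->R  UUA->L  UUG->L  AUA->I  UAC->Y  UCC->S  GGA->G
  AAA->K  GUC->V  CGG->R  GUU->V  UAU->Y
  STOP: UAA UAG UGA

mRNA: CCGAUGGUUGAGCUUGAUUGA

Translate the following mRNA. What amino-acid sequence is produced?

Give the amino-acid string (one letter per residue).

start AUG at pos 3
pos 3: AUG -> M; peptide=M
pos 6: GUU -> V; peptide=MV
pos 9: GAG -> E; peptide=MVE
pos 12: CUU -> L; peptide=MVEL
pos 15: GAU -> D; peptide=MVELD
pos 18: UGA -> STOP

Answer: MVELD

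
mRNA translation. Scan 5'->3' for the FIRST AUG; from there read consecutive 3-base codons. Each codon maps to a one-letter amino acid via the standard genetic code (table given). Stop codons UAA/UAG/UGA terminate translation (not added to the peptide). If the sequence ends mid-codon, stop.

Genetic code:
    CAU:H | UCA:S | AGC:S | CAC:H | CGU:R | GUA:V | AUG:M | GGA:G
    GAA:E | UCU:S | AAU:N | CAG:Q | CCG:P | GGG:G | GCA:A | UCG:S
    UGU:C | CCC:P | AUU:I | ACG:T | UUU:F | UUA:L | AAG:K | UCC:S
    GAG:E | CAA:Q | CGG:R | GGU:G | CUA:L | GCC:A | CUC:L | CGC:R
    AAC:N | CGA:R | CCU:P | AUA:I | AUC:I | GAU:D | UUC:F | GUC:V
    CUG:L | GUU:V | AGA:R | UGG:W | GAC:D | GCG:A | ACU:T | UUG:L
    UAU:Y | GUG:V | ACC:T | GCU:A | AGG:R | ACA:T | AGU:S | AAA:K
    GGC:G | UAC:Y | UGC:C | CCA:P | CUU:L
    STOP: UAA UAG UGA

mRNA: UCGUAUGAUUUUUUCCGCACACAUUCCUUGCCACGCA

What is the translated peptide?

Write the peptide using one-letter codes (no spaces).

Answer: MIFSAHIPCHA

Derivation:
start AUG at pos 4
pos 4: AUG -> M; peptide=M
pos 7: AUU -> I; peptide=MI
pos 10: UUU -> F; peptide=MIF
pos 13: UCC -> S; peptide=MIFS
pos 16: GCA -> A; peptide=MIFSA
pos 19: CAC -> H; peptide=MIFSAH
pos 22: AUU -> I; peptide=MIFSAHI
pos 25: CCU -> P; peptide=MIFSAHIP
pos 28: UGC -> C; peptide=MIFSAHIPC
pos 31: CAC -> H; peptide=MIFSAHIPCH
pos 34: GCA -> A; peptide=MIFSAHIPCHA
pos 37: only 0 nt remain (<3), stop (end of mRNA)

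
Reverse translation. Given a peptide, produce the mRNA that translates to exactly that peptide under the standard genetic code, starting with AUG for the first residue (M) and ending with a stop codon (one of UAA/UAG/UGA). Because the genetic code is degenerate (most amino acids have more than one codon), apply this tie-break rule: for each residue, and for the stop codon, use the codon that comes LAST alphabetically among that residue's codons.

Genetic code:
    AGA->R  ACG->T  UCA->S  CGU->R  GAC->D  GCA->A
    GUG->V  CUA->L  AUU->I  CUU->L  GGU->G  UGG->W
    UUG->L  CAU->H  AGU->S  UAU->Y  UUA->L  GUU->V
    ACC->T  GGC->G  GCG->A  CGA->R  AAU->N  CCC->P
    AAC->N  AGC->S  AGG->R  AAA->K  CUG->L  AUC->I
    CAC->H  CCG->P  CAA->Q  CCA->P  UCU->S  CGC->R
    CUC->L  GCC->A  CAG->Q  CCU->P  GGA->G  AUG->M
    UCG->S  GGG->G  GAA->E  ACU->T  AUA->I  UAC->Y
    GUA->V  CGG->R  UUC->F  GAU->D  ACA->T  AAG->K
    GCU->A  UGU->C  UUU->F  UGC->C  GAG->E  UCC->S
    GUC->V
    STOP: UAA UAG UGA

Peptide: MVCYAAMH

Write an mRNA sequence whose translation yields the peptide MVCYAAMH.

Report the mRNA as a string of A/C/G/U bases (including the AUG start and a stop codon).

Answer: mRNA: AUGGUUUGUUAUGCUGCUAUGCAUUGA

Derivation:
residue 1: M -> AUG (start codon)
residue 2: V codons sorted = GUA,GUC,GUG,GUU -> pick last = GUU
residue 3: C codons sorted = UGC,UGU -> pick last = UGU
residue 4: Y codons sorted = UAC,UAU -> pick last = UAU
residue 5: A codons sorted = GCA,GCC,GCG,GCU -> pick last = GCU
residue 6: A codons sorted = GCA,GCC,GCG,GCU -> pick last = GCU
residue 7: M -> AUG (only codon)
residue 8: H codons sorted = CAC,CAU -> pick last = CAU
terminator: stop codons sorted = UAA,UAG,UGA -> pick last = UGA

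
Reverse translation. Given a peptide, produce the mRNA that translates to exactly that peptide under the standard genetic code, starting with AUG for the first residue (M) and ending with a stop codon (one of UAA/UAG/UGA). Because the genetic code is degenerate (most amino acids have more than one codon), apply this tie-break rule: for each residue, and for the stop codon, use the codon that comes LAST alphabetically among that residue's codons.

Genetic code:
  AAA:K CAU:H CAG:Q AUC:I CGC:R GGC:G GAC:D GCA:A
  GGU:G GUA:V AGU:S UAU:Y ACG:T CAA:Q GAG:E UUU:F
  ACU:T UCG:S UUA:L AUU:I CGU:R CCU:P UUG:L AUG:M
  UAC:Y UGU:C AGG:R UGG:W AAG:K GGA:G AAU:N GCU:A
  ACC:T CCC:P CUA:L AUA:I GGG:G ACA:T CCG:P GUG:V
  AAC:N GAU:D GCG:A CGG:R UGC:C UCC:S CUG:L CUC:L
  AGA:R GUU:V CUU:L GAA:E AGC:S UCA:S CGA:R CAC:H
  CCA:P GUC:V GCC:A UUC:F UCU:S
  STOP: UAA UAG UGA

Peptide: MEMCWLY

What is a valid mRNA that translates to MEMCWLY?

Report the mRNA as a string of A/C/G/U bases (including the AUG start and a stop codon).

residue 1: M -> AUG (start codon)
residue 2: E codons sorted = GAA,GAG -> pick last = GAG
residue 3: M -> AUG (only codon)
residue 4: C codons sorted = UGC,UGU -> pick last = UGU
residue 5: W -> UGG (only codon)
residue 6: L codons sorted = CUA,CUC,CUG,CUU,UUA,UUG -> pick last = UUG
residue 7: Y codons sorted = UAC,UAU -> pick last = UAU
terminator: stop codons sorted = UAA,UAG,UGA -> pick last = UGA

Answer: mRNA: AUGGAGAUGUGUUGGUUGUAUUGA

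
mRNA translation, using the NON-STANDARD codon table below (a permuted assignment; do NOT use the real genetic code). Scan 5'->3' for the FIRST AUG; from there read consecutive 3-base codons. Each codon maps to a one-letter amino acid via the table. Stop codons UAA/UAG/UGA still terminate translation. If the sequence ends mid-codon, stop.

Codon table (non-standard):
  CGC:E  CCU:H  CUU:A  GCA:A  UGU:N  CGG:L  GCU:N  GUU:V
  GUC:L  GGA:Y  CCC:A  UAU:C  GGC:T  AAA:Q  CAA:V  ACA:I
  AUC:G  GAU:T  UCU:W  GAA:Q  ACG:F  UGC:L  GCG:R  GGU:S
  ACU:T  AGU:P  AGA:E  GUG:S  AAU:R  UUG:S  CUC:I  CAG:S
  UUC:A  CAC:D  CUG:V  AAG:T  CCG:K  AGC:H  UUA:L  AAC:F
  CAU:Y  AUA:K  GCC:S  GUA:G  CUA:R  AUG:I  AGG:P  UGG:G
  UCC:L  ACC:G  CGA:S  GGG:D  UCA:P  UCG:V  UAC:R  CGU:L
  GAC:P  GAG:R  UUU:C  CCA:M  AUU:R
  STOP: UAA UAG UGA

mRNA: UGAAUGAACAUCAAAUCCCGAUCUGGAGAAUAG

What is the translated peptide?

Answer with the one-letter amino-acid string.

start AUG at pos 3
pos 3: AUG -> I; peptide=I
pos 6: AAC -> F; peptide=IF
pos 9: AUC -> G; peptide=IFG
pos 12: AAA -> Q; peptide=IFGQ
pos 15: UCC -> L; peptide=IFGQL
pos 18: CGA -> S; peptide=IFGQLS
pos 21: UCU -> W; peptide=IFGQLSW
pos 24: GGA -> Y; peptide=IFGQLSWY
pos 27: GAA -> Q; peptide=IFGQLSWYQ
pos 30: UAG -> STOP

Answer: IFGQLSWYQ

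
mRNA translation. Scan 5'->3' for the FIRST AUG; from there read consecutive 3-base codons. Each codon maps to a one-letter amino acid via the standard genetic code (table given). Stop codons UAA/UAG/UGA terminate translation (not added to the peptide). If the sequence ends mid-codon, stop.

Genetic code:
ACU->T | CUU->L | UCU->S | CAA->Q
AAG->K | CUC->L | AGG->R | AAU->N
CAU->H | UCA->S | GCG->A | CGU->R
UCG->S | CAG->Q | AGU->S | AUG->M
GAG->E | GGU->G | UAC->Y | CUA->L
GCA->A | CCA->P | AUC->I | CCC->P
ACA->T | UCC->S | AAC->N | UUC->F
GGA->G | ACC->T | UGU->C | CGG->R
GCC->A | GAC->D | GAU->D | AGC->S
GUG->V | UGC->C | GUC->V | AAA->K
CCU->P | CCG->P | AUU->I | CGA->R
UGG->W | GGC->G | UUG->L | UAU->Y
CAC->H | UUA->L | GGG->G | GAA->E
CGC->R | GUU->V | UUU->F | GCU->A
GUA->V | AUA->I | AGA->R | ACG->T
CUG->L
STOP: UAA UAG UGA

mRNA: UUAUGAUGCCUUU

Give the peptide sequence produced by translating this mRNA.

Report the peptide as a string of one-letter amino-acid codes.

start AUG at pos 2
pos 2: AUG -> M; peptide=M
pos 5: AUG -> M; peptide=MM
pos 8: CCU -> P; peptide=MMP
pos 11: only 2 nt remain (<3), stop (end of mRNA)

Answer: MMP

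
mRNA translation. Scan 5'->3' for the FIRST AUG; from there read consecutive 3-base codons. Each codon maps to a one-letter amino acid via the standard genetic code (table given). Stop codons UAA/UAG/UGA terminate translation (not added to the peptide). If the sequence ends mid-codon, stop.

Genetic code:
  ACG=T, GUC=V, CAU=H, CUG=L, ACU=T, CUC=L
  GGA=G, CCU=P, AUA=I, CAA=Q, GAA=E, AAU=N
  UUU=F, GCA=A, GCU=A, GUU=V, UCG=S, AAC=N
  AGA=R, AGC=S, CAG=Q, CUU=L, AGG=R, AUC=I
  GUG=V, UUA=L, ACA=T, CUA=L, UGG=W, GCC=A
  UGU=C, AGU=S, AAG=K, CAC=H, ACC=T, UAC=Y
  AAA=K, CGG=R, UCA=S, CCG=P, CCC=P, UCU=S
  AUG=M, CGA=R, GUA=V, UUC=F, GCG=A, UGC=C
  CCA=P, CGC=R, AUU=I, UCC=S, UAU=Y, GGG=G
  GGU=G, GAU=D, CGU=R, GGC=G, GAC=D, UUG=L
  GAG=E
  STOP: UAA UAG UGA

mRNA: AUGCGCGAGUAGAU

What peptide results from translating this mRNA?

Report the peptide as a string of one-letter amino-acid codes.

Answer: MRE

Derivation:
start AUG at pos 0
pos 0: AUG -> M; peptide=M
pos 3: CGC -> R; peptide=MR
pos 6: GAG -> E; peptide=MRE
pos 9: UAG -> STOP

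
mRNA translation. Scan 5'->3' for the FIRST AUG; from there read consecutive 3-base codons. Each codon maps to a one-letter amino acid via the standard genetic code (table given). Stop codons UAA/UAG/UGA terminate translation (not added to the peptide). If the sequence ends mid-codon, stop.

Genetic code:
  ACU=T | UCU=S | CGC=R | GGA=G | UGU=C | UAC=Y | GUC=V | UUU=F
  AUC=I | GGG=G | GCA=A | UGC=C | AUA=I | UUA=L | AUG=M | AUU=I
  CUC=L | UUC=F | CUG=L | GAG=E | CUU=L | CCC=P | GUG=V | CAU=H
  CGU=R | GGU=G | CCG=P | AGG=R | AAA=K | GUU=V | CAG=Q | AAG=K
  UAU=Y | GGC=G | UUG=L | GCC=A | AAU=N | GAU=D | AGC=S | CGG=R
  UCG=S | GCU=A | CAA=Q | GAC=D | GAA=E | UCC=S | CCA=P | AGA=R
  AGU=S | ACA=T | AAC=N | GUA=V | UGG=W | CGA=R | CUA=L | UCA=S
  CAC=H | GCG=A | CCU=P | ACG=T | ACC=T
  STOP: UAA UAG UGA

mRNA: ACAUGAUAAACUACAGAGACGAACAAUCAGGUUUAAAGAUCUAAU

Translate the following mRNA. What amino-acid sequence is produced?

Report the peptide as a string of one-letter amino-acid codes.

start AUG at pos 2
pos 2: AUG -> M; peptide=M
pos 5: AUA -> I; peptide=MI
pos 8: AAC -> N; peptide=MIN
pos 11: UAC -> Y; peptide=MINY
pos 14: AGA -> R; peptide=MINYR
pos 17: GAC -> D; peptide=MINYRD
pos 20: GAA -> E; peptide=MINYRDE
pos 23: CAA -> Q; peptide=MINYRDEQ
pos 26: UCA -> S; peptide=MINYRDEQS
pos 29: GGU -> G; peptide=MINYRDEQSG
pos 32: UUA -> L; peptide=MINYRDEQSGL
pos 35: AAG -> K; peptide=MINYRDEQSGLK
pos 38: AUC -> I; peptide=MINYRDEQSGLKI
pos 41: UAA -> STOP

Answer: MINYRDEQSGLKI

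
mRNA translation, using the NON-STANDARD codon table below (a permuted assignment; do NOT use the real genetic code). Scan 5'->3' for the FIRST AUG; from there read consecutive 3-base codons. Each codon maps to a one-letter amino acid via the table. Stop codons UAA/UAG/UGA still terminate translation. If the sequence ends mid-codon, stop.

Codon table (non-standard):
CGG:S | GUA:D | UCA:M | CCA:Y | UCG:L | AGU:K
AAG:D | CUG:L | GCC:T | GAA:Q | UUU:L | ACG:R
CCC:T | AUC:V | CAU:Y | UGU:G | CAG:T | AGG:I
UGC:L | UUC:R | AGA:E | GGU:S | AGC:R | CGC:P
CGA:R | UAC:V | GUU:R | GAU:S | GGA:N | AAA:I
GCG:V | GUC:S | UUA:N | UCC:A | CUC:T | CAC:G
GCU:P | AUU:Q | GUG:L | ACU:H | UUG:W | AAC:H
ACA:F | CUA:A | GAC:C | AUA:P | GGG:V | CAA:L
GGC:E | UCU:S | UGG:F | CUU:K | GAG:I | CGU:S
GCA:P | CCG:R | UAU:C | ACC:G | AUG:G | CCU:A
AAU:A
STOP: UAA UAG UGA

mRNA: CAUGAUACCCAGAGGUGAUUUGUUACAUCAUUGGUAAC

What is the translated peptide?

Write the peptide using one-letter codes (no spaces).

start AUG at pos 1
pos 1: AUG -> G; peptide=G
pos 4: AUA -> P; peptide=GP
pos 7: CCC -> T; peptide=GPT
pos 10: AGA -> E; peptide=GPTE
pos 13: GGU -> S; peptide=GPTES
pos 16: GAU -> S; peptide=GPTESS
pos 19: UUG -> W; peptide=GPTESSW
pos 22: UUA -> N; peptide=GPTESSWN
pos 25: CAU -> Y; peptide=GPTESSWNY
pos 28: CAU -> Y; peptide=GPTESSWNYY
pos 31: UGG -> F; peptide=GPTESSWNYYF
pos 34: UAA -> STOP

Answer: GPTESSWNYYF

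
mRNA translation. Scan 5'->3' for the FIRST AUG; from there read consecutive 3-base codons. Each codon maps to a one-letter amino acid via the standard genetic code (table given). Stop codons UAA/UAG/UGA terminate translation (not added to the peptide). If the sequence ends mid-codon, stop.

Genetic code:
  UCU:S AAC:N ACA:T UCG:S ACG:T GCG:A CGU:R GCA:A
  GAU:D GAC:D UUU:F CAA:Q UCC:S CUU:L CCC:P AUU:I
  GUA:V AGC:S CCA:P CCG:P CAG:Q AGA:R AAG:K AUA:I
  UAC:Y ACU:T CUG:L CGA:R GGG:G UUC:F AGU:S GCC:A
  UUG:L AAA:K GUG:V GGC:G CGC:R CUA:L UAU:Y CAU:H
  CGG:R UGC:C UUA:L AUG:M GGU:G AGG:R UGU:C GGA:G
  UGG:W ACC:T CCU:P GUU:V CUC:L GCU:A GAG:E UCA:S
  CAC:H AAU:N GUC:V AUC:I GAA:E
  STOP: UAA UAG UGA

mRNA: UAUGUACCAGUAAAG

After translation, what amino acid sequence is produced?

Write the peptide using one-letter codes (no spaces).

Answer: MYQ

Derivation:
start AUG at pos 1
pos 1: AUG -> M; peptide=M
pos 4: UAC -> Y; peptide=MY
pos 7: CAG -> Q; peptide=MYQ
pos 10: UAA -> STOP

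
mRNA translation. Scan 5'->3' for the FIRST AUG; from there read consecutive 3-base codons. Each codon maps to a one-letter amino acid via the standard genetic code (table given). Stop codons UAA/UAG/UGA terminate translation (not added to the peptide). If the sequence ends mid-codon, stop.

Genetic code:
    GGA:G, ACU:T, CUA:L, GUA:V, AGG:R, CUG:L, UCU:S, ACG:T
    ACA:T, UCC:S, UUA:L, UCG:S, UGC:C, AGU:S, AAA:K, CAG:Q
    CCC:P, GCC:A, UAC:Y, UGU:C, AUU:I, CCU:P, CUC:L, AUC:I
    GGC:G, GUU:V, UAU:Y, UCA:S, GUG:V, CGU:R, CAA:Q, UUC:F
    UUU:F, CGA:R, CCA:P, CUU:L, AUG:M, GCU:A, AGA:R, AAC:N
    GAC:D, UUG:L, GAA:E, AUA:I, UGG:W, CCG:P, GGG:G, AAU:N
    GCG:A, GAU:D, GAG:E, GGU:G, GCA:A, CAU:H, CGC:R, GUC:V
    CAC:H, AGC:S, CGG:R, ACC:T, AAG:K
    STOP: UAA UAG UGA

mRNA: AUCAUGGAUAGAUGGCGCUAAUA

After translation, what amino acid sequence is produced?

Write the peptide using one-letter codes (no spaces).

Answer: MDRWR

Derivation:
start AUG at pos 3
pos 3: AUG -> M; peptide=M
pos 6: GAU -> D; peptide=MD
pos 9: AGA -> R; peptide=MDR
pos 12: UGG -> W; peptide=MDRW
pos 15: CGC -> R; peptide=MDRWR
pos 18: UAA -> STOP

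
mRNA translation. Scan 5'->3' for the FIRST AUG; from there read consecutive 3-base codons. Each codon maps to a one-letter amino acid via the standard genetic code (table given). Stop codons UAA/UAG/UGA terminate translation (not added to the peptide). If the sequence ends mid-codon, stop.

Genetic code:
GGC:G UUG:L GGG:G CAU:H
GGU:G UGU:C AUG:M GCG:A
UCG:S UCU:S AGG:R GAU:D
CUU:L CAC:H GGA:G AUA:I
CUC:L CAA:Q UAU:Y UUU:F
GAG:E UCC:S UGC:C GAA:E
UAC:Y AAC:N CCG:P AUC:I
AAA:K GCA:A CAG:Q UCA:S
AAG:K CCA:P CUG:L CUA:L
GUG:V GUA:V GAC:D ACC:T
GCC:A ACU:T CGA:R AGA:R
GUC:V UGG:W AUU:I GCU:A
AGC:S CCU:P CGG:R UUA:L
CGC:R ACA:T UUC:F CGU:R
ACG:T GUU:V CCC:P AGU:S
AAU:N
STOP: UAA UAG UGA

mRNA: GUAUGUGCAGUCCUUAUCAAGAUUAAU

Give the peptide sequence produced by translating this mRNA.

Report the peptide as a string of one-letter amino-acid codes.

start AUG at pos 2
pos 2: AUG -> M; peptide=M
pos 5: UGC -> C; peptide=MC
pos 8: AGU -> S; peptide=MCS
pos 11: CCU -> P; peptide=MCSP
pos 14: UAU -> Y; peptide=MCSPY
pos 17: CAA -> Q; peptide=MCSPYQ
pos 20: GAU -> D; peptide=MCSPYQD
pos 23: UAA -> STOP

Answer: MCSPYQD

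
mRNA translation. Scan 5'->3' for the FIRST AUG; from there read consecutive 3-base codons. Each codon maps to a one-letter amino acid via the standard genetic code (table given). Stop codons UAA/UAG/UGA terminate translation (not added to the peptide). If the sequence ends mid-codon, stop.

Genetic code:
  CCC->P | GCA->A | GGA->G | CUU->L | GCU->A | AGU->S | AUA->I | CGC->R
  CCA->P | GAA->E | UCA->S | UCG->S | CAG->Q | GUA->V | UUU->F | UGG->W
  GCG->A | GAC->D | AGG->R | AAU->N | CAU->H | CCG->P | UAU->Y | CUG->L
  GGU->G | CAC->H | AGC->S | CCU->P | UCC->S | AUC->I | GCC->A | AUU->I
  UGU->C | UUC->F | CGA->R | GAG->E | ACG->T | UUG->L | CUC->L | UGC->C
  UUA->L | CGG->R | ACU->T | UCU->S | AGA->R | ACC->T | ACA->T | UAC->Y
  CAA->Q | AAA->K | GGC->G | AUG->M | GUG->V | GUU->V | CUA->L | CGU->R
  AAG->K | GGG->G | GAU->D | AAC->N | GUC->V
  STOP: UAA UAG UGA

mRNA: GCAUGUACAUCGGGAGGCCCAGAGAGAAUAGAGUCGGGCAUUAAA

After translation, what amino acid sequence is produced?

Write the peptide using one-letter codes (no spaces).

start AUG at pos 2
pos 2: AUG -> M; peptide=M
pos 5: UAC -> Y; peptide=MY
pos 8: AUC -> I; peptide=MYI
pos 11: GGG -> G; peptide=MYIG
pos 14: AGG -> R; peptide=MYIGR
pos 17: CCC -> P; peptide=MYIGRP
pos 20: AGA -> R; peptide=MYIGRPR
pos 23: GAG -> E; peptide=MYIGRPRE
pos 26: AAU -> N; peptide=MYIGRPREN
pos 29: AGA -> R; peptide=MYIGRPRENR
pos 32: GUC -> V; peptide=MYIGRPRENRV
pos 35: GGG -> G; peptide=MYIGRPRENRVG
pos 38: CAU -> H; peptide=MYIGRPRENRVGH
pos 41: UAA -> STOP

Answer: MYIGRPRENRVGH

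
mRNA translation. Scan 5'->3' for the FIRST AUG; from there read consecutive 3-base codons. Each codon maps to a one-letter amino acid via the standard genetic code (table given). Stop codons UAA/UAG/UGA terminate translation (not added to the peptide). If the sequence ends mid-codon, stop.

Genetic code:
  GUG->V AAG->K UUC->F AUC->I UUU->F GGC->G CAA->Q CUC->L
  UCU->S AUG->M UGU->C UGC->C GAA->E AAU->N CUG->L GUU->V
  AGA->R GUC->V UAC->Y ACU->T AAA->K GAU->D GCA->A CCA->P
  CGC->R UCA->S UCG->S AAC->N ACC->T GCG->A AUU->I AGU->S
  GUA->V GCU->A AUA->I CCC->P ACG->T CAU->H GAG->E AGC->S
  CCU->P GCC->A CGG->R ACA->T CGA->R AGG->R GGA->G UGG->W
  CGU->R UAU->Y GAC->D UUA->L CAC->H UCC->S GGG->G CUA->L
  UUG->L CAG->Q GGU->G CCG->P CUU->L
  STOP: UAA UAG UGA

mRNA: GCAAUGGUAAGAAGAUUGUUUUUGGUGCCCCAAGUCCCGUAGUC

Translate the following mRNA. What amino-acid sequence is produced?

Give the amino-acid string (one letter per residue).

start AUG at pos 3
pos 3: AUG -> M; peptide=M
pos 6: GUA -> V; peptide=MV
pos 9: AGA -> R; peptide=MVR
pos 12: AGA -> R; peptide=MVRR
pos 15: UUG -> L; peptide=MVRRL
pos 18: UUU -> F; peptide=MVRRLF
pos 21: UUG -> L; peptide=MVRRLFL
pos 24: GUG -> V; peptide=MVRRLFLV
pos 27: CCC -> P; peptide=MVRRLFLVP
pos 30: CAA -> Q; peptide=MVRRLFLVPQ
pos 33: GUC -> V; peptide=MVRRLFLVPQV
pos 36: CCG -> P; peptide=MVRRLFLVPQVP
pos 39: UAG -> STOP

Answer: MVRRLFLVPQVP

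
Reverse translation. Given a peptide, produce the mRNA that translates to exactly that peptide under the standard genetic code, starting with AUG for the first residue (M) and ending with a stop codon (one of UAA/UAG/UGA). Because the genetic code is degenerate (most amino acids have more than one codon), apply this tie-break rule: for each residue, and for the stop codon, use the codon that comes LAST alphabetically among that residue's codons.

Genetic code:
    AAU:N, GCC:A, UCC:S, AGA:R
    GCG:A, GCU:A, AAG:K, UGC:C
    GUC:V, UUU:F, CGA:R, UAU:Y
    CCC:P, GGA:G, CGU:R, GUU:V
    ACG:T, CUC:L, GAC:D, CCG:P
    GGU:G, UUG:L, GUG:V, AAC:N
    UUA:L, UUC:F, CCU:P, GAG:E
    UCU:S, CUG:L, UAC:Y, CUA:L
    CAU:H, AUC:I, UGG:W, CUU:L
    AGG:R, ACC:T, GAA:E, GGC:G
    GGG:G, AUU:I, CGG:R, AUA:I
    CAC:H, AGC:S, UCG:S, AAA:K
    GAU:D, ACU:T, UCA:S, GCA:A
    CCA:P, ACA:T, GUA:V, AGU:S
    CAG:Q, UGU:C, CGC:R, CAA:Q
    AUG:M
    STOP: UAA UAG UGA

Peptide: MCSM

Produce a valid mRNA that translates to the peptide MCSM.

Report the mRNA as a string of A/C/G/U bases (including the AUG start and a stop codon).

residue 1: M -> AUG (start codon)
residue 2: C codons sorted = UGC,UGU -> pick last = UGU
residue 3: S codons sorted = AGC,AGU,UCA,UCC,UCG,UCU -> pick last = UCU
residue 4: M -> AUG (only codon)
terminator: stop codons sorted = UAA,UAG,UGA -> pick last = UGA

Answer: mRNA: AUGUGUUCUAUGUGA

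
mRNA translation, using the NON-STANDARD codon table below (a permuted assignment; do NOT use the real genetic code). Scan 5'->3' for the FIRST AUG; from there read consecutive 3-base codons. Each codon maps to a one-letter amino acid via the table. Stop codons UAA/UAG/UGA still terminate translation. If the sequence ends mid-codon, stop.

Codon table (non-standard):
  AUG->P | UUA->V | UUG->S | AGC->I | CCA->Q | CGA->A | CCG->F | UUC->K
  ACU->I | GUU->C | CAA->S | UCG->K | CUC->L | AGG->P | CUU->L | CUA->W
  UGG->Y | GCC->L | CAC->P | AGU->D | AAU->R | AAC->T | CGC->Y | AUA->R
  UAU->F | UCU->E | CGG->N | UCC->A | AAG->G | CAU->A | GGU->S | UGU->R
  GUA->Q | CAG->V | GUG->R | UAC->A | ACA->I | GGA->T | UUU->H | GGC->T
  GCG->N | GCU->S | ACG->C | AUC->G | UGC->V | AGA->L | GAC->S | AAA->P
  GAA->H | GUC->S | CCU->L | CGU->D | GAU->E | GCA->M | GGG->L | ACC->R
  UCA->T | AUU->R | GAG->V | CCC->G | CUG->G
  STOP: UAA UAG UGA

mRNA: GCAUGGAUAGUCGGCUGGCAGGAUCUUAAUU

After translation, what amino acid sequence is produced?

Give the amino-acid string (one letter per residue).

start AUG at pos 2
pos 2: AUG -> P; peptide=P
pos 5: GAU -> E; peptide=PE
pos 8: AGU -> D; peptide=PED
pos 11: CGG -> N; peptide=PEDN
pos 14: CUG -> G; peptide=PEDNG
pos 17: GCA -> M; peptide=PEDNGM
pos 20: GGA -> T; peptide=PEDNGMT
pos 23: UCU -> E; peptide=PEDNGMTE
pos 26: UAA -> STOP

Answer: PEDNGMTE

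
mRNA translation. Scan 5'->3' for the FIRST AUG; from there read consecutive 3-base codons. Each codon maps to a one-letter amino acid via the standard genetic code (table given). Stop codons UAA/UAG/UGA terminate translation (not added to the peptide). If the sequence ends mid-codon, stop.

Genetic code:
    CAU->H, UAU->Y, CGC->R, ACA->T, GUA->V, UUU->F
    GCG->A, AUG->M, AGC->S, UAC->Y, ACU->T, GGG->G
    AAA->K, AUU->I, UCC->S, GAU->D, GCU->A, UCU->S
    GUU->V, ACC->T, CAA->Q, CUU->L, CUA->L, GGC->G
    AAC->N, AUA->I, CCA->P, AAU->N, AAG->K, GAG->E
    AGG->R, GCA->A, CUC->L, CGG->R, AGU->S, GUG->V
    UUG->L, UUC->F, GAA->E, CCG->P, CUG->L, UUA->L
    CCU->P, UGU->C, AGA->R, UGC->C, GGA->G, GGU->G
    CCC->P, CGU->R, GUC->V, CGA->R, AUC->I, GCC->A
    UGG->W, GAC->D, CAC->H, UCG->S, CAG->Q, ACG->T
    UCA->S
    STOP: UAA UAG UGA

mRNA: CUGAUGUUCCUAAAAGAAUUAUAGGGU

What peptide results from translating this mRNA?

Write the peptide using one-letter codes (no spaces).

start AUG at pos 3
pos 3: AUG -> M; peptide=M
pos 6: UUC -> F; peptide=MF
pos 9: CUA -> L; peptide=MFL
pos 12: AAA -> K; peptide=MFLK
pos 15: GAA -> E; peptide=MFLKE
pos 18: UUA -> L; peptide=MFLKEL
pos 21: UAG -> STOP

Answer: MFLKEL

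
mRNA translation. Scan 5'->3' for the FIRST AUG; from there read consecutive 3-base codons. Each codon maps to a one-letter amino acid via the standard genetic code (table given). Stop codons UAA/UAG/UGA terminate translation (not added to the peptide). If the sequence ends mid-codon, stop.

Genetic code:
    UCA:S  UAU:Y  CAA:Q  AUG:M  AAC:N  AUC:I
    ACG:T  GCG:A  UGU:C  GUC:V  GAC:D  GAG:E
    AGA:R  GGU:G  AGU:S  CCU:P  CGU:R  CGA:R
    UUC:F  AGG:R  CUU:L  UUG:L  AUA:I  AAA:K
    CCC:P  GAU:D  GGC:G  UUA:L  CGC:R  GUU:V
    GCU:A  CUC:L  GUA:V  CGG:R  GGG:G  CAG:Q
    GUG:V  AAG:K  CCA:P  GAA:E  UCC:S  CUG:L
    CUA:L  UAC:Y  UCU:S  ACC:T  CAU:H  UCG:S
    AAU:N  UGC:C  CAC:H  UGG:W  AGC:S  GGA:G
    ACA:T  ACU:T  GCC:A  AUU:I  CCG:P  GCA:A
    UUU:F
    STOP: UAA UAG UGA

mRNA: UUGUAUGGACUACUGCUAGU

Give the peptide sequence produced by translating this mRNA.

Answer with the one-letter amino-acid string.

Answer: MDYC

Derivation:
start AUG at pos 4
pos 4: AUG -> M; peptide=M
pos 7: GAC -> D; peptide=MD
pos 10: UAC -> Y; peptide=MDY
pos 13: UGC -> C; peptide=MDYC
pos 16: UAG -> STOP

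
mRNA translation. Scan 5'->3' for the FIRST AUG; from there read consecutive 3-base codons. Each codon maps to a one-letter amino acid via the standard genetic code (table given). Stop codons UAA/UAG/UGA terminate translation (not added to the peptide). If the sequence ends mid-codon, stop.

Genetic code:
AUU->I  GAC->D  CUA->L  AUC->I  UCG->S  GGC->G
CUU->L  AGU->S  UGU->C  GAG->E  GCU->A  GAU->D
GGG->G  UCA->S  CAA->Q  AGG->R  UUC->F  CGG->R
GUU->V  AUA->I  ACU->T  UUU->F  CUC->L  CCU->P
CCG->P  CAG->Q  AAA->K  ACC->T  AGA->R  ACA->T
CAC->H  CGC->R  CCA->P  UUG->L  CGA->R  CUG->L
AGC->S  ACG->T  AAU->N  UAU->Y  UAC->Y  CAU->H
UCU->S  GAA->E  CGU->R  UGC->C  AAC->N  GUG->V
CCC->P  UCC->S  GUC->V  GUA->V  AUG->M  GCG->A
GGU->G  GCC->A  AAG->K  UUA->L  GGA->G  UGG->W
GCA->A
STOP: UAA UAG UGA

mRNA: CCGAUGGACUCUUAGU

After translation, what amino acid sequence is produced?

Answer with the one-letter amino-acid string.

Answer: MDS

Derivation:
start AUG at pos 3
pos 3: AUG -> M; peptide=M
pos 6: GAC -> D; peptide=MD
pos 9: UCU -> S; peptide=MDS
pos 12: UAG -> STOP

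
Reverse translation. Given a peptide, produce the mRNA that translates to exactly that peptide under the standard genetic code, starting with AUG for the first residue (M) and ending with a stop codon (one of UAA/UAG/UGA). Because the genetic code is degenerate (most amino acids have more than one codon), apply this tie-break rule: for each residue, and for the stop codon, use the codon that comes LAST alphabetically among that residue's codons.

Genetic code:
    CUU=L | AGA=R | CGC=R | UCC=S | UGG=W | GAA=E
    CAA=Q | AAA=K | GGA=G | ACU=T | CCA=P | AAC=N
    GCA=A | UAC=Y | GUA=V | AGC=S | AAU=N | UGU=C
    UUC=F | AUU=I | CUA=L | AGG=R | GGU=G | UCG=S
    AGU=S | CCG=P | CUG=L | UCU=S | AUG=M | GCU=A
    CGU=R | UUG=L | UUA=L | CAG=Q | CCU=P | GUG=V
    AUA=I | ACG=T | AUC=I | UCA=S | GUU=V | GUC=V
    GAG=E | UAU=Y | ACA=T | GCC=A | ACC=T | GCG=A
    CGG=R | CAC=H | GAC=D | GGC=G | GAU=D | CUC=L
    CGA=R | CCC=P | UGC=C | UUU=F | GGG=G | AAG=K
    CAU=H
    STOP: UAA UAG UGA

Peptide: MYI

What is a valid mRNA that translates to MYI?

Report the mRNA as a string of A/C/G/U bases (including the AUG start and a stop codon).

residue 1: M -> AUG (start codon)
residue 2: Y codons sorted = UAC,UAU -> pick last = UAU
residue 3: I codons sorted = AUA,AUC,AUU -> pick last = AUU
terminator: stop codons sorted = UAA,UAG,UGA -> pick last = UGA

Answer: mRNA: AUGUAUAUUUGA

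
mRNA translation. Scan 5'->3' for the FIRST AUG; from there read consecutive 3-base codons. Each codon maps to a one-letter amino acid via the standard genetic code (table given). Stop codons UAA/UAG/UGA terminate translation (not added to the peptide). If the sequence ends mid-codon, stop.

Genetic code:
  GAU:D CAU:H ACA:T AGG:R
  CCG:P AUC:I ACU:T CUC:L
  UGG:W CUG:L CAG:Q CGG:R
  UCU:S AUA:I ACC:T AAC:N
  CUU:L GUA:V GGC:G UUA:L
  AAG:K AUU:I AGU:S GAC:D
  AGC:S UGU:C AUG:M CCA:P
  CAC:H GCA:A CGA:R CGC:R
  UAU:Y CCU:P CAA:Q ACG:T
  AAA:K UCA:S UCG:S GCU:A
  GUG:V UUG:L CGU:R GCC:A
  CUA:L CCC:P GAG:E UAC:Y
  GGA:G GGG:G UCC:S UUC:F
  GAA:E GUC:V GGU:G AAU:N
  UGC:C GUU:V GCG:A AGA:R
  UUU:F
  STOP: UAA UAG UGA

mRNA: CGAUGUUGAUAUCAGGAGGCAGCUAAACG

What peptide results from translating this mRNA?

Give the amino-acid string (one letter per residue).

Answer: MLISGGS

Derivation:
start AUG at pos 2
pos 2: AUG -> M; peptide=M
pos 5: UUG -> L; peptide=ML
pos 8: AUA -> I; peptide=MLI
pos 11: UCA -> S; peptide=MLIS
pos 14: GGA -> G; peptide=MLISG
pos 17: GGC -> G; peptide=MLISGG
pos 20: AGC -> S; peptide=MLISGGS
pos 23: UAA -> STOP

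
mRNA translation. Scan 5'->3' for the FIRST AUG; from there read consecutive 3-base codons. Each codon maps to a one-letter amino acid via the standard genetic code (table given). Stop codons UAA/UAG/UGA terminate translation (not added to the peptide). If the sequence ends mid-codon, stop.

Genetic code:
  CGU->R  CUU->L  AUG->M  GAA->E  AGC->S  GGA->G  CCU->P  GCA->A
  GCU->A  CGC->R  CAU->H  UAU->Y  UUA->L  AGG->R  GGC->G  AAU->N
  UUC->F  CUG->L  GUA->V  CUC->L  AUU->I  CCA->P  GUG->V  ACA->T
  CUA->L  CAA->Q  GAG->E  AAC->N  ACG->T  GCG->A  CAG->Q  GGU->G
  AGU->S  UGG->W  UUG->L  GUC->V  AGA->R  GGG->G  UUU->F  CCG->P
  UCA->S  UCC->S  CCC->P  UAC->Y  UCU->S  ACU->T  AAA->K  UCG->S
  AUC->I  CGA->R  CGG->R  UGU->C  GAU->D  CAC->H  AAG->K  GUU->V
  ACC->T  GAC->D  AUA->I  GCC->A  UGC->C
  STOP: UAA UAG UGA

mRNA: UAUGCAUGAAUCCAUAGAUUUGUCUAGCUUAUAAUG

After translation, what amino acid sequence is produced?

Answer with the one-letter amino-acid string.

Answer: MHESIDLSSL

Derivation:
start AUG at pos 1
pos 1: AUG -> M; peptide=M
pos 4: CAU -> H; peptide=MH
pos 7: GAA -> E; peptide=MHE
pos 10: UCC -> S; peptide=MHES
pos 13: AUA -> I; peptide=MHESI
pos 16: GAU -> D; peptide=MHESID
pos 19: UUG -> L; peptide=MHESIDL
pos 22: UCU -> S; peptide=MHESIDLS
pos 25: AGC -> S; peptide=MHESIDLSS
pos 28: UUA -> L; peptide=MHESIDLSSL
pos 31: UAA -> STOP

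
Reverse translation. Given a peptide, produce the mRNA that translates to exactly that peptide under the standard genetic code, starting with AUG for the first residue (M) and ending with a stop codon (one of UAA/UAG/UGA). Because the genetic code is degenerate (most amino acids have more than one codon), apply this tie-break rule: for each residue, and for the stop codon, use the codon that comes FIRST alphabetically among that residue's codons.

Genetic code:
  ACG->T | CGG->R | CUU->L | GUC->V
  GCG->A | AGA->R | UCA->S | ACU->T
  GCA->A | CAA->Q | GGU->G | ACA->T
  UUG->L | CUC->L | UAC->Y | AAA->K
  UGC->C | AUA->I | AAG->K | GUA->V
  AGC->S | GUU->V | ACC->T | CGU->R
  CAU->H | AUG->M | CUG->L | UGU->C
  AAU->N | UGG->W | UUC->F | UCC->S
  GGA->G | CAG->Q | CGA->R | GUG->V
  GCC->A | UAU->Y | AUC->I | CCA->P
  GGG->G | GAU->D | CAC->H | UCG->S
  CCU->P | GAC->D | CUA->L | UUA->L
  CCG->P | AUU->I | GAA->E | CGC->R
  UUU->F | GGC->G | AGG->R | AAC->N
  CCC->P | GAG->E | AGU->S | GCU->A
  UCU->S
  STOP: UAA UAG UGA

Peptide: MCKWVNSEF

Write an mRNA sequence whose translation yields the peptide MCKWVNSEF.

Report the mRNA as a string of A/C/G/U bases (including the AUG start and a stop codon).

Answer: mRNA: AUGUGCAAAUGGGUAAACAGCGAAUUCUAA

Derivation:
residue 1: M -> AUG (start codon)
residue 2: C codons sorted = UGC,UGU -> pick first = UGC
residue 3: K codons sorted = AAA,AAG -> pick first = AAA
residue 4: W -> UGG (only codon)
residue 5: V codons sorted = GUA,GUC,GUG,GUU -> pick first = GUA
residue 6: N codons sorted = AAC,AAU -> pick first = AAC
residue 7: S codons sorted = AGC,AGU,UCA,UCC,UCG,UCU -> pick first = AGC
residue 8: E codons sorted = GAA,GAG -> pick first = GAA
residue 9: F codons sorted = UUC,UUU -> pick first = UUC
terminator: stop codons sorted = UAA,UAG,UGA -> pick first = UAA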